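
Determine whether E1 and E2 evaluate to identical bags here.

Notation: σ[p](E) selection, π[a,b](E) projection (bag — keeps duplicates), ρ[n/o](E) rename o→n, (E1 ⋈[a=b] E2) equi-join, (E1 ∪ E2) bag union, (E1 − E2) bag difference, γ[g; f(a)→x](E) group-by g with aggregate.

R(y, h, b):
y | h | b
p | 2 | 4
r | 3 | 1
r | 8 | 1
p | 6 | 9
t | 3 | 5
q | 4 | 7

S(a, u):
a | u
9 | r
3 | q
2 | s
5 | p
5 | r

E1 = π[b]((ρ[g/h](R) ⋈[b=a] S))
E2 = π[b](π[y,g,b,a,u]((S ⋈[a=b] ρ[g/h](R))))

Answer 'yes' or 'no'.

E1 subexpression sizes:
  R → 6
  ρ[g/h](R) → 6
  S → 5
  (ρ[g/h](R) ⋈[b=a] S) → 3
  π[b]((ρ[g/h](R) ⋈[b=a] S)) → 3
E2 subexpression sizes:
  S → 5
  R → 6
  ρ[g/h](R) → 6
  (S ⋈[a=b] ρ[g/h](R)) → 3
  π[y,g,b,a,u]((S ⋈[a=b] ρ[g/h](R))) → 3
  π[b](π[y,g,b,a,u]((S ⋈[a=b] ρ[g/h](R)))) → 3

E1 and E2 produce the same multiset:
b
5
5
9

yes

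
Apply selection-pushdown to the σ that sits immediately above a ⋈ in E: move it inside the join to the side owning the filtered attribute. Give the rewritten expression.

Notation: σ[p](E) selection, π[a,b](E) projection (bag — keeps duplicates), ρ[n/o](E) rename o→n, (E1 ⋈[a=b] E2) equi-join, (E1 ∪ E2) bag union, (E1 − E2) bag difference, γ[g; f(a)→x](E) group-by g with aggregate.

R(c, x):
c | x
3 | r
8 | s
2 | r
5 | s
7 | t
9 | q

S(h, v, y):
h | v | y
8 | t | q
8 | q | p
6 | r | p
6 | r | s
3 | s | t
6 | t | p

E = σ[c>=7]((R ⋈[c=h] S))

σ filters on c, owned by the left side.
E' = (σ[c>=7](R) ⋈[c=h] S)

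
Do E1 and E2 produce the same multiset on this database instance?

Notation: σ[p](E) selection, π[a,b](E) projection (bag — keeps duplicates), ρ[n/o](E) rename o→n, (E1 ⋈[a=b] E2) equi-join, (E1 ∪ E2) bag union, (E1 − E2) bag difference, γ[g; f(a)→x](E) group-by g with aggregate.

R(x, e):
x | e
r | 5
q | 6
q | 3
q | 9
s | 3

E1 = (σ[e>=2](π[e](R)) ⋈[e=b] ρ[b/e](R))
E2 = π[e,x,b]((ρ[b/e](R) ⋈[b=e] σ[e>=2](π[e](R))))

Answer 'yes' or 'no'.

E1 subexpression sizes:
  R → 5
  π[e](R) → 5
  σ[e>=2](π[e](R)) → 5
  R → 5
  ρ[b/e](R) → 5
  (σ[e>=2](π[e](R)) ⋈[e=b] ρ[b/e](R)) → 7
E2 subexpression sizes:
  R → 5
  ρ[b/e](R) → 5
  R → 5
  π[e](R) → 5
  σ[e>=2](π[e](R)) → 5
  (ρ[b/e](R) ⋈[b=e] σ[e>=2](π[e](R))) → 7
  π[e,x,b]((ρ[b/e](R) ⋈[b=e] σ[e>=2](π[e](R)))) → 7

E1 and E2 produce the same multiset:
e | x | b
3 | q | 3
3 | q | 3
3 | s | 3
3 | s | 3
5 | r | 5
6 | q | 6
9 | q | 9

yes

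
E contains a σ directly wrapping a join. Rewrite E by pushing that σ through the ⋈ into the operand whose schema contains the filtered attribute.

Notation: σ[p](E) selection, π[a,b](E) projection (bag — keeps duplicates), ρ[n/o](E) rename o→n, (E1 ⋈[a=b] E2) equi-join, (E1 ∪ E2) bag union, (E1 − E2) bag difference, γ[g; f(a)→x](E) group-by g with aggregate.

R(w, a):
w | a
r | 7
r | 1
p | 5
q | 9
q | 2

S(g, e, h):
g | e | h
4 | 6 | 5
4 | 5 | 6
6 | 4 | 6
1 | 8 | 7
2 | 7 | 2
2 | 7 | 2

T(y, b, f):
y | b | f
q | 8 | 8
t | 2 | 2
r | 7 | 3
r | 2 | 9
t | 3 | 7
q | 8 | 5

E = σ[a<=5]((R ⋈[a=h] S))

σ filters on a, owned by the left side.
E' = (σ[a<=5](R) ⋈[a=h] S)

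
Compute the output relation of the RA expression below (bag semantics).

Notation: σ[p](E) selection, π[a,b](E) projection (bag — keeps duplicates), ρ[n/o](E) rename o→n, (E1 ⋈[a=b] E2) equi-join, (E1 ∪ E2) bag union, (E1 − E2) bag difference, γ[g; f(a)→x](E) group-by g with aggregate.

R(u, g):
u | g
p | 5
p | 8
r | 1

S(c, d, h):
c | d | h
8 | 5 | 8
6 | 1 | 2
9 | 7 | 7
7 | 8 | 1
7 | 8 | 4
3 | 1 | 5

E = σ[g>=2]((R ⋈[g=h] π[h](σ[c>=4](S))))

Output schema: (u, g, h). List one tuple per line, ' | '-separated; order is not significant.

Subexpression sizes:
  R → 3
  S → 6
  σ[c>=4](S) → 5
  π[h](σ[c>=4](S)) → 5
  (R ⋈[g=h] π[h](σ[c>=4](S))) → 2
  σ[g>=2]((R ⋈[g=h] π[h](σ[c>=4](S)))) → 1

== RESULT ==
u | g | h
p | 8 | 8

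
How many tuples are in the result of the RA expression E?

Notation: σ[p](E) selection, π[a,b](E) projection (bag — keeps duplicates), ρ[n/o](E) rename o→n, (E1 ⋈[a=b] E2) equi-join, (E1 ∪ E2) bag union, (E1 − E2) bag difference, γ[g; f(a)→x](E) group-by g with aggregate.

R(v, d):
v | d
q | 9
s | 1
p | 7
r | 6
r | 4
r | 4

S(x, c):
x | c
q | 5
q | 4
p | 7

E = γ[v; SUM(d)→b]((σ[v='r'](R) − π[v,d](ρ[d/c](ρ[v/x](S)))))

Per-node cardinality:
  R → 6
  σ[v='r'](R) → 3
  S → 3
  ρ[v/x](S) → 3
  ρ[d/c](ρ[v/x](S)) → 3
  π[v,d](ρ[d/c](ρ[v/x](S))) → 3
  (σ[v='r'](R) − π[v,d](ρ[d/c](ρ[v/x](S)))) → 3
  γ[v; SUM(d)→b]((σ[v='r'](R) − π[v,d](ρ[d/c](ρ[v/x](S))))) → 1

|E| = 1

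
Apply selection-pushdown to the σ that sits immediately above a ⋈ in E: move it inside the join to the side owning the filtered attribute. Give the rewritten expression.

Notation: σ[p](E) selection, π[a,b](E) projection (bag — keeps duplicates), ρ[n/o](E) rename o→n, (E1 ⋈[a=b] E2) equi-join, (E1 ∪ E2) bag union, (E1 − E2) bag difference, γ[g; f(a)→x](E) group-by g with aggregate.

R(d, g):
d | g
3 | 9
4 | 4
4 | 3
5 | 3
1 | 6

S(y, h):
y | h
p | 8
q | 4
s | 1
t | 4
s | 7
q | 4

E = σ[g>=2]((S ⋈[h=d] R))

σ filters on g, owned by the right side.
E' = (S ⋈[h=d] σ[g>=2](R))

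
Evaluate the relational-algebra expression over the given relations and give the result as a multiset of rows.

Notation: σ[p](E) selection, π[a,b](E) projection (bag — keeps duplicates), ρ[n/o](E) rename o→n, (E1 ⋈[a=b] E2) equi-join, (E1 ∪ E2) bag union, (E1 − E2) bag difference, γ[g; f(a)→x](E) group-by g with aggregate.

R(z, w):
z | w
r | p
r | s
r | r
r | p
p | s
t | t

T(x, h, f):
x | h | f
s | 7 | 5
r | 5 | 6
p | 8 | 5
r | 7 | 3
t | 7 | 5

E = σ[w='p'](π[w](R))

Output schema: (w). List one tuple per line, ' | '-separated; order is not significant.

Stepwise |·|:
  R → 6
  π[w](R) → 6
  σ[w='p'](π[w](R)) → 2

== RESULT ==
w
p
p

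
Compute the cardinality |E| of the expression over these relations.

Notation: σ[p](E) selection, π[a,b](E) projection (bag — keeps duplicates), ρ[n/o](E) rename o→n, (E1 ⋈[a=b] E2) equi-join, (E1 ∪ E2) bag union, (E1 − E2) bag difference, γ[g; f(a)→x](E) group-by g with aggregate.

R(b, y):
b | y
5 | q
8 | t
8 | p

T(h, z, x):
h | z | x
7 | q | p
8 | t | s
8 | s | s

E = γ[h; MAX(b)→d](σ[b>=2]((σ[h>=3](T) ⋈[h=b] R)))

Subexpression sizes:
  T → 3
  σ[h>=3](T) → 3
  R → 3
  (σ[h>=3](T) ⋈[h=b] R) → 4
  σ[b>=2]((σ[h>=3](T) ⋈[h=b] R)) → 4
  γ[h; MAX(b)→d](σ[b>=2]((σ[h>=3](T) ⋈[h=b] R))) → 1

|E| = 1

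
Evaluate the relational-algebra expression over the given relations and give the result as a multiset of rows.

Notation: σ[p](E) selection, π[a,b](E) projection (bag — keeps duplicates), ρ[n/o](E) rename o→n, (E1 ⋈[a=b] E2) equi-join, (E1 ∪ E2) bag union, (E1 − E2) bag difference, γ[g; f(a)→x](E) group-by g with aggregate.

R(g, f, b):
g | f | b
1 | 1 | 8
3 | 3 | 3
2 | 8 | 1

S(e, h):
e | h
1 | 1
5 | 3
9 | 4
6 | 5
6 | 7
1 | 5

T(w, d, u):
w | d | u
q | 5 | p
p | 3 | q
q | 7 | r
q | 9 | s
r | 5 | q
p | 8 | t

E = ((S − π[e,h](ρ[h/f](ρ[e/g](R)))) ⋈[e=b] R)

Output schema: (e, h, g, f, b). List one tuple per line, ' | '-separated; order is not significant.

Per-node cardinality:
  S → 6
  R → 3
  ρ[e/g](R) → 3
  ρ[h/f](ρ[e/g](R)) → 3
  π[e,h](ρ[h/f](ρ[e/g](R))) → 3
  (S − π[e,h](ρ[h/f](ρ[e/g](R)))) → 5
  R → 3
  ((S − π[e,h](ρ[h/f](ρ[e/g](R)))) ⋈[e=b] R) → 1

== RESULT ==
e | h | g | f | b
1 | 5 | 2 | 8 | 1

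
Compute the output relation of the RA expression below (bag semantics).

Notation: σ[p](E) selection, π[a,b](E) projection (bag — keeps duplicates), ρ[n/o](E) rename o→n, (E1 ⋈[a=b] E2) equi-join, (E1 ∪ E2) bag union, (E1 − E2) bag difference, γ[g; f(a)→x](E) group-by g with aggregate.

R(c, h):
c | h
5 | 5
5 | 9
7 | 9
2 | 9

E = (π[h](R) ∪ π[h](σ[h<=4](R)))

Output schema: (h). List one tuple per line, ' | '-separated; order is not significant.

Per-node cardinality:
  R → 4
  π[h](R) → 4
  R → 4
  σ[h<=4](R) → 0
  π[h](σ[h<=4](R)) → 0
  (π[h](R) ∪ π[h](σ[h<=4](R))) → 4

== RESULT ==
h
5
9
9
9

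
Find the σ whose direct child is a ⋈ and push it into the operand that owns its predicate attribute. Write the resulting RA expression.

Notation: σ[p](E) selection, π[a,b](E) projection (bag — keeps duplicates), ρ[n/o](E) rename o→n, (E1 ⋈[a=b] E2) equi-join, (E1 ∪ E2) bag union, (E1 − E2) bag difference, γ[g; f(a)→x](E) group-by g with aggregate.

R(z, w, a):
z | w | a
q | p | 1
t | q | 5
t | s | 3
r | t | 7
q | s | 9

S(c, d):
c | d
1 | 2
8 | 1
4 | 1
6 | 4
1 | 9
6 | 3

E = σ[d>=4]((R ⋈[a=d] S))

σ filters on d, owned by the right side.
E' = (R ⋈[a=d] σ[d>=4](S))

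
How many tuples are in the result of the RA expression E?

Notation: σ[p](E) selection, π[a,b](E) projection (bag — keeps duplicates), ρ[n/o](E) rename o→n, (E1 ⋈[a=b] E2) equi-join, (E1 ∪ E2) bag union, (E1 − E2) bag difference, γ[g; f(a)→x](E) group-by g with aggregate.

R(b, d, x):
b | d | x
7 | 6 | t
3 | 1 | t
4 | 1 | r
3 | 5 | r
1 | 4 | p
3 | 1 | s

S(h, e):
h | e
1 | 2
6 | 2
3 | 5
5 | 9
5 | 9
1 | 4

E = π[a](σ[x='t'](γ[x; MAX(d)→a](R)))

Row counts bottom-up:
  R → 6
  γ[x; MAX(d)→a](R) → 4
  σ[x='t'](γ[x; MAX(d)→a](R)) → 1
  π[a](σ[x='t'](γ[x; MAX(d)→a](R))) → 1

|E| = 1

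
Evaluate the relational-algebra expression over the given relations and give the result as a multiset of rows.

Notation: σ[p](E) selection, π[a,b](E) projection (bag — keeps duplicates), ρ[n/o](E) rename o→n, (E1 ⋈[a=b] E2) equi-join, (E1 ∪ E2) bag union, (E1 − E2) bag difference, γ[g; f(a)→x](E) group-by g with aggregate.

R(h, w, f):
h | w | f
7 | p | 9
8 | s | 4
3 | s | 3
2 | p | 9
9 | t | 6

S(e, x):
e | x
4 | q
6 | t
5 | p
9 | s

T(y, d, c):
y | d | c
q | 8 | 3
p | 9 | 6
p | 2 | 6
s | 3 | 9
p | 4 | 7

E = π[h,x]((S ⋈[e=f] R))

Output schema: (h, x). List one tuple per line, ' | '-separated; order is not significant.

Subexpression sizes:
  S → 4
  R → 5
  (S ⋈[e=f] R) → 4
  π[h,x]((S ⋈[e=f] R)) → 4

== RESULT ==
h | x
2 | s
7 | s
8 | q
9 | t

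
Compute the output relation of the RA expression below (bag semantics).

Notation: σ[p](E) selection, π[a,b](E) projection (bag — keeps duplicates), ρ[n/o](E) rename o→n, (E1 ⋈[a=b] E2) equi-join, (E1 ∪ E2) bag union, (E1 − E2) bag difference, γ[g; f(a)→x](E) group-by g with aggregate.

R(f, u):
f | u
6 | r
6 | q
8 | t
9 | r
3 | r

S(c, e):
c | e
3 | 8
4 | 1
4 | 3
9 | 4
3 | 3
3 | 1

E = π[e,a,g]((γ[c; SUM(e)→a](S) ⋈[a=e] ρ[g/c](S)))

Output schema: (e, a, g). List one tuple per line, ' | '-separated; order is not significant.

Subexpression sizes:
  S → 6
  γ[c; SUM(e)→a](S) → 3
  S → 6
  ρ[g/c](S) → 6
  (γ[c; SUM(e)→a](S) ⋈[a=e] ρ[g/c](S)) → 2
  π[e,a,g]((γ[c; SUM(e)→a](S) ⋈[a=e] ρ[g/c](S))) → 2

== RESULT ==
e | a | g
4 | 4 | 9
4 | 4 | 9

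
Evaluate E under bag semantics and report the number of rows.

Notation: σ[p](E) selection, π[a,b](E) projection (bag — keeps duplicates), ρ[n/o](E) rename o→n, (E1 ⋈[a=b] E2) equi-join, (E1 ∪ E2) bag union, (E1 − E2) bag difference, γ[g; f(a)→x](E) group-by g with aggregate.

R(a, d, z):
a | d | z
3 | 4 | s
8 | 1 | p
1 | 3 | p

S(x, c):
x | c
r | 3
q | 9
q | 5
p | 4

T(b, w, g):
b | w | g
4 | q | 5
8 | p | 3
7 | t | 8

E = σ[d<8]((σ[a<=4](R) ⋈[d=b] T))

Subexpression sizes:
  R → 3
  σ[a<=4](R) → 2
  T → 3
  (σ[a<=4](R) ⋈[d=b] T) → 1
  σ[d<8]((σ[a<=4](R) ⋈[d=b] T)) → 1

|E| = 1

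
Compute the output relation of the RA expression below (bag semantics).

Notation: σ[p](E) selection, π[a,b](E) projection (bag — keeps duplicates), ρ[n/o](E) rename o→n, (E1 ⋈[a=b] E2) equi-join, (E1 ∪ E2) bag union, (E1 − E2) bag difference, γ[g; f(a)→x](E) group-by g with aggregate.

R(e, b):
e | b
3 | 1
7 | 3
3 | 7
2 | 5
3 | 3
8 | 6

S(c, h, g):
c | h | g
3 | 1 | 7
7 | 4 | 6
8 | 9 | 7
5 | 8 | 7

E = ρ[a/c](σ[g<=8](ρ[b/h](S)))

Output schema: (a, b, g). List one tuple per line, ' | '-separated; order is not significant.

Row counts bottom-up:
  S → 4
  ρ[b/h](S) → 4
  σ[g<=8](ρ[b/h](S)) → 4
  ρ[a/c](σ[g<=8](ρ[b/h](S))) → 4

== RESULT ==
a | b | g
3 | 1 | 7
5 | 8 | 7
7 | 4 | 6
8 | 9 | 7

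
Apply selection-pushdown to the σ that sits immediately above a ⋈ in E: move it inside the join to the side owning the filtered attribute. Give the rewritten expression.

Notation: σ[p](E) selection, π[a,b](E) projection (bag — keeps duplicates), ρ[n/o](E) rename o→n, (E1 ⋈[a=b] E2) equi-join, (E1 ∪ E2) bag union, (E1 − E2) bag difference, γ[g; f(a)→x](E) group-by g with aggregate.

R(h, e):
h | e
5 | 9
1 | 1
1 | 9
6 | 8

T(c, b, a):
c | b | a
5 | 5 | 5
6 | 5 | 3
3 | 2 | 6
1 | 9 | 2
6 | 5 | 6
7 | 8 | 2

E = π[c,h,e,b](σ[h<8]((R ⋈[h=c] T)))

σ filters on h, owned by the left side.
E' = π[c,h,e,b]((σ[h<8](R) ⋈[h=c] T))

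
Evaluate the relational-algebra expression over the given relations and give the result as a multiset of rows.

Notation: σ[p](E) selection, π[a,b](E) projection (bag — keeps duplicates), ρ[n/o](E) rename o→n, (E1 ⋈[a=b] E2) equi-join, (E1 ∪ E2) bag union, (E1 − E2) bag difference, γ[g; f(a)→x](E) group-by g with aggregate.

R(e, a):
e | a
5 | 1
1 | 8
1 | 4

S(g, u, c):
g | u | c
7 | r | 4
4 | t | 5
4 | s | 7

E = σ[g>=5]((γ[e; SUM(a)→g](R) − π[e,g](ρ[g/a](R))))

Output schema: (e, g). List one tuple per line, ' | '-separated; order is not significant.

Per-node cardinality:
  R → 3
  γ[e; SUM(a)→g](R) → 2
  R → 3
  ρ[g/a](R) → 3
  π[e,g](ρ[g/a](R)) → 3
  (γ[e; SUM(a)→g](R) − π[e,g](ρ[g/a](R))) → 1
  σ[g>=5]((γ[e; SUM(a)→g](R) − π[e,g](ρ[g/a](R)))) → 1

== RESULT ==
e | g
1 | 12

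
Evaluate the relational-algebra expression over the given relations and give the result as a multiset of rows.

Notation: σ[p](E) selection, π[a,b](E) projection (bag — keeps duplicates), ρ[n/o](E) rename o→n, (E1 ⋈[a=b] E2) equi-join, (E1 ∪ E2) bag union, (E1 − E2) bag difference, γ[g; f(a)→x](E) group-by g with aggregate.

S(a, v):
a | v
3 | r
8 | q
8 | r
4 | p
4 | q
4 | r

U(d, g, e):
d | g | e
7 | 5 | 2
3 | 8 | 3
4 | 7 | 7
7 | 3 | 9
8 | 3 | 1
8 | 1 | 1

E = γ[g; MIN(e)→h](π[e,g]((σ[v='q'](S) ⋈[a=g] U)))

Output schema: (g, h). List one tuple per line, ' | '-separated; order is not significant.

Subexpression sizes:
  S → 6
  σ[v='q'](S) → 2
  U → 6
  (σ[v='q'](S) ⋈[a=g] U) → 1
  π[e,g]((σ[v='q'](S) ⋈[a=g] U)) → 1
  γ[g; MIN(e)→h](π[e,g]((σ[v='q'](S) ⋈[a=g] U))) → 1

== RESULT ==
g | h
8 | 3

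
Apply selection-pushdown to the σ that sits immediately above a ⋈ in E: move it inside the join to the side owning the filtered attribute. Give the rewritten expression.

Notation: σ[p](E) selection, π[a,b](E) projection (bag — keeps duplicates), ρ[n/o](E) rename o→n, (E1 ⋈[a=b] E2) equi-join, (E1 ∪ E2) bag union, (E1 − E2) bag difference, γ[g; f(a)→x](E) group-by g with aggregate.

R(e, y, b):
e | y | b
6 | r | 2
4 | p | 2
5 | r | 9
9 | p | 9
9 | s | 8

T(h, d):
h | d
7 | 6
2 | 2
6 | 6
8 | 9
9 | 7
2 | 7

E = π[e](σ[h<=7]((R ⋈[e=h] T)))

σ filters on h, owned by the right side.
E' = π[e]((R ⋈[e=h] σ[h<=7](T)))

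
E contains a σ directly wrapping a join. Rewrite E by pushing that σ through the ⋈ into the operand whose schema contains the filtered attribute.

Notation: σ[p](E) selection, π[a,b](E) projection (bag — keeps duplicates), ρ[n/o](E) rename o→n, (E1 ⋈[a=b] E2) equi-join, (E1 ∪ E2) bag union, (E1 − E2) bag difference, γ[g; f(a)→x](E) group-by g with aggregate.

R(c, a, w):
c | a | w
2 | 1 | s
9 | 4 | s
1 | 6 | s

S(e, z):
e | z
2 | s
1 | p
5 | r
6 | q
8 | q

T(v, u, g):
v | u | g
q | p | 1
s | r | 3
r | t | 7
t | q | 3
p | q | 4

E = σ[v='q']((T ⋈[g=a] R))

σ filters on v, owned by the left side.
E' = (σ[v='q'](T) ⋈[g=a] R)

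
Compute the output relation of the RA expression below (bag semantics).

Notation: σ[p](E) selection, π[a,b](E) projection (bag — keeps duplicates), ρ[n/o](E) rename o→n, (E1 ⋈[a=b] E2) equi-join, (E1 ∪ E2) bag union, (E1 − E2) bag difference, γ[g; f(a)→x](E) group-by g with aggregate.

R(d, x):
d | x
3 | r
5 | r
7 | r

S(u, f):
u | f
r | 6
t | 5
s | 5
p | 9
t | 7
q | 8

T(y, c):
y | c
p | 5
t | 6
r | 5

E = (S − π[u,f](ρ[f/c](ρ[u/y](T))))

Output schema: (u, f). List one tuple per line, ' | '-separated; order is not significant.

Subexpression sizes:
  S → 6
  T → 3
  ρ[u/y](T) → 3
  ρ[f/c](ρ[u/y](T)) → 3
  π[u,f](ρ[f/c](ρ[u/y](T))) → 3
  (S − π[u,f](ρ[f/c](ρ[u/y](T)))) → 6

== RESULT ==
u | f
p | 9
q | 8
r | 6
s | 5
t | 5
t | 7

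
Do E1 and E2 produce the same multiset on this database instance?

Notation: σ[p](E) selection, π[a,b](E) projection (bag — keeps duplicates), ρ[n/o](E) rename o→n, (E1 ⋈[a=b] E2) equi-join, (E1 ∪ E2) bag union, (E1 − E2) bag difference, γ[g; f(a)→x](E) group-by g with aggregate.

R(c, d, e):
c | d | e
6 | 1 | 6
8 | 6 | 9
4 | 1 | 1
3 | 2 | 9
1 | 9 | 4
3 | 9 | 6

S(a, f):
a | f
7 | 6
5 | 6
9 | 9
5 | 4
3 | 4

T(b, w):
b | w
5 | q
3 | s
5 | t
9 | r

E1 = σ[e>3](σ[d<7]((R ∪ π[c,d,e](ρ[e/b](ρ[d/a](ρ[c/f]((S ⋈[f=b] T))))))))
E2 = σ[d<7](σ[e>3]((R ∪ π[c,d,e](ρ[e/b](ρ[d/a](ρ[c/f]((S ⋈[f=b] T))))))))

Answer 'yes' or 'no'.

E1 stepwise |·|:
  R → 6
  S → 5
  T → 4
  (S ⋈[f=b] T) → 1
  ρ[c/f]((S ⋈[f=b] T)) → 1
  ρ[d/a](ρ[c/f]((S ⋈[f=b] T))) → 1
  ρ[e/b](ρ[d/a](ρ[c/f]((S ⋈[f=b] T)))) → 1
  π[c,d,e](ρ[e/b](ρ[d/a](ρ[c/f]((S ⋈[f=b] T))))) → 1
  (R ∪ π[c,d,e](ρ[e/b](ρ[d/a](ρ[c/f]((S ⋈[f=b] T)))))) → 7
  σ[d<7]((R ∪ π[c,d,e](ρ[e/b](ρ[d/a](ρ[c/f]((S ⋈[f=b] T))))))) → 4
  σ[e>3](σ[d<7]((R ∪ π[c,d,e](ρ[e/b](ρ[d/a](ρ[c/f]((S ⋈[f=b] T)))))))) → 3
E2 stepwise |·|:
  R → 6
  S → 5
  T → 4
  (S ⋈[f=b] T) → 1
  ρ[c/f]((S ⋈[f=b] T)) → 1
  ρ[d/a](ρ[c/f]((S ⋈[f=b] T))) → 1
  ρ[e/b](ρ[d/a](ρ[c/f]((S ⋈[f=b] T)))) → 1
  π[c,d,e](ρ[e/b](ρ[d/a](ρ[c/f]((S ⋈[f=b] T))))) → 1
  (R ∪ π[c,d,e](ρ[e/b](ρ[d/a](ρ[c/f]((S ⋈[f=b] T)))))) → 7
  σ[e>3]((R ∪ π[c,d,e](ρ[e/b](ρ[d/a](ρ[c/f]((S ⋈[f=b] T))))))) → 6
  σ[d<7](σ[e>3]((R ∪ π[c,d,e](ρ[e/b](ρ[d/a](ρ[c/f]((S ⋈[f=b] T)))))))) → 3

E1 and E2 produce the same multiset:
c | d | e
3 | 2 | 9
6 | 1 | 6
8 | 6 | 9

yes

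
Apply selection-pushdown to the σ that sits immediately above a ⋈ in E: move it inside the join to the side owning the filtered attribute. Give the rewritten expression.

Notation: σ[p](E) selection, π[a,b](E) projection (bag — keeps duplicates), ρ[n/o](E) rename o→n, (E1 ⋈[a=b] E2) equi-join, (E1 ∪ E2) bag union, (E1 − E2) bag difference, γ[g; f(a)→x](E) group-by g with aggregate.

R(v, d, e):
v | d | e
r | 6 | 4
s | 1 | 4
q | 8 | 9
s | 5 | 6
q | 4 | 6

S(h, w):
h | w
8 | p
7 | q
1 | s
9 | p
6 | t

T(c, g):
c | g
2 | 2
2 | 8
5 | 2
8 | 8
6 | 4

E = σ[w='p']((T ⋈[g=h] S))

σ filters on w, owned by the right side.
E' = (T ⋈[g=h] σ[w='p'](S))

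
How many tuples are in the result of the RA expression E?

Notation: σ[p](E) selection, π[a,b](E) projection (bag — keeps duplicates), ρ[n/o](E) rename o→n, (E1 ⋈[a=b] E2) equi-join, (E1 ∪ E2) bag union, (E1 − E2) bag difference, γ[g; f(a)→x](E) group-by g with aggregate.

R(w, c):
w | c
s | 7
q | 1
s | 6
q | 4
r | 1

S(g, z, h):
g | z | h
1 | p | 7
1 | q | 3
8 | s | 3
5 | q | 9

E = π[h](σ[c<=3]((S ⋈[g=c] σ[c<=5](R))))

Stepwise |·|:
  S → 4
  R → 5
  σ[c<=5](R) → 3
  (S ⋈[g=c] σ[c<=5](R)) → 4
  σ[c<=3]((S ⋈[g=c] σ[c<=5](R))) → 4
  π[h](σ[c<=3]((S ⋈[g=c] σ[c<=5](R)))) → 4

|E| = 4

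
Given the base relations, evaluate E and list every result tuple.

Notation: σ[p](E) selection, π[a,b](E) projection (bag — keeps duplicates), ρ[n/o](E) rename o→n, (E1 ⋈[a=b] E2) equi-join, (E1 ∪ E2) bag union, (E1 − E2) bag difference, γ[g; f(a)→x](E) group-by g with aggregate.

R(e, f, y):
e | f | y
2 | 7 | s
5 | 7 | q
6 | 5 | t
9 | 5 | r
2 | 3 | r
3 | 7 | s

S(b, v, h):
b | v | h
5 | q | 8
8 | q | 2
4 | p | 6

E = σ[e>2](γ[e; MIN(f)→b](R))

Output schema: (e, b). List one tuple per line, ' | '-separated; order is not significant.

Per-node cardinality:
  R → 6
  γ[e; MIN(f)→b](R) → 5
  σ[e>2](γ[e; MIN(f)→b](R)) → 4

== RESULT ==
e | b
3 | 7
5 | 7
6 | 5
9 | 5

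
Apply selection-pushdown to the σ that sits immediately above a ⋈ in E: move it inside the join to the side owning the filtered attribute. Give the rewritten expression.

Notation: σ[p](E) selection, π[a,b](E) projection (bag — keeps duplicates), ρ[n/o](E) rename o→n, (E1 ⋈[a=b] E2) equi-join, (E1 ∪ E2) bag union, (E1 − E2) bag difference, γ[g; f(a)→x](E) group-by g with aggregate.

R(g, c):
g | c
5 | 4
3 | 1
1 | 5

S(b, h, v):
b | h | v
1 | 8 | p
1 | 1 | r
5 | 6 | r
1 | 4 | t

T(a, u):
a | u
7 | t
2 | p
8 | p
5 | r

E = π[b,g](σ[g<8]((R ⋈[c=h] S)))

σ filters on g, owned by the left side.
E' = π[b,g]((σ[g<8](R) ⋈[c=h] S))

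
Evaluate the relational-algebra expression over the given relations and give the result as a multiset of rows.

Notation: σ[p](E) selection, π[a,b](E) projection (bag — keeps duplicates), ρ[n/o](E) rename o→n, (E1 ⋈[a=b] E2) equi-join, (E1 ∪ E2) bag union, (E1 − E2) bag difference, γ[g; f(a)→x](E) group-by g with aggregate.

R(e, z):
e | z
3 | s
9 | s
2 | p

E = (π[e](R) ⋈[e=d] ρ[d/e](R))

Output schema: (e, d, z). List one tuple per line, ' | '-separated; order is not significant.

Subexpression sizes:
  R → 3
  π[e](R) → 3
  R → 3
  ρ[d/e](R) → 3
  (π[e](R) ⋈[e=d] ρ[d/e](R)) → 3

== RESULT ==
e | d | z
2 | 2 | p
3 | 3 | s
9 | 9 | s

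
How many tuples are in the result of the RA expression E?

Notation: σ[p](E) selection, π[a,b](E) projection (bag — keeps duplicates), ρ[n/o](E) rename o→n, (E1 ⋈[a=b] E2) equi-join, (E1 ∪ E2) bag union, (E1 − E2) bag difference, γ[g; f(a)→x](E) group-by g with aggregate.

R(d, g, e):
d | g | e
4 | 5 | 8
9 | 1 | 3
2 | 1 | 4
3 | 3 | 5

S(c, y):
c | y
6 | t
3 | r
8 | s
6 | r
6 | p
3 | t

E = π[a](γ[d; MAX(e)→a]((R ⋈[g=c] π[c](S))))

Row counts bottom-up:
  R → 4
  S → 6
  π[c](S) → 6
  (R ⋈[g=c] π[c](S)) → 2
  γ[d; MAX(e)→a]((R ⋈[g=c] π[c](S))) → 1
  π[a](γ[d; MAX(e)→a]((R ⋈[g=c] π[c](S)))) → 1

|E| = 1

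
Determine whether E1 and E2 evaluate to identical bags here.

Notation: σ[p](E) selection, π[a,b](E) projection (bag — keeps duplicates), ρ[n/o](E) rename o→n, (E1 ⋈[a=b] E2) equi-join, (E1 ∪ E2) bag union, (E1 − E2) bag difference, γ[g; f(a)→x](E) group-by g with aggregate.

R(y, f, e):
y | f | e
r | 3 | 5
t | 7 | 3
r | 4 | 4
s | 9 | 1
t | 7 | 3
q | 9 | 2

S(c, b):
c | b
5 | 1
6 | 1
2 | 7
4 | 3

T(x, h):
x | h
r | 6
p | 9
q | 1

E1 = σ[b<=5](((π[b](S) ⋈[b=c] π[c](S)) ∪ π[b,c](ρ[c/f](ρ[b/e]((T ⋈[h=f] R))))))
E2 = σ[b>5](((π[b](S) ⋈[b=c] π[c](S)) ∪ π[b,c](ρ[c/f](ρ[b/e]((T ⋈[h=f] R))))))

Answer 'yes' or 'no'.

E1 row counts bottom-up:
  S → 4
  π[b](S) → 4
  S → 4
  π[c](S) → 4
  (π[b](S) ⋈[b=c] π[c](S)) → 0
  T → 3
  R → 6
  (T ⋈[h=f] R) → 2
  ρ[b/e]((T ⋈[h=f] R)) → 2
  ρ[c/f](ρ[b/e]((T ⋈[h=f] R))) → 2
  π[b,c](ρ[c/f](ρ[b/e]((T ⋈[h=f] R)))) → 2
  ((π[b](S) ⋈[b=c] π[c](S)) ∪ π[b,c](ρ[c/f](ρ[b/e]((T ⋈[h=f] R))))) → 2
  σ[b<=5](((π[b](S) ⋈[b=c] π[c](S)) ∪ π[b,c](ρ[c/f](ρ[b/e]((T ⋈[h=f] R)))))) → 2
E2 row counts bottom-up:
  S → 4
  π[b](S) → 4
  S → 4
  π[c](S) → 4
  (π[b](S) ⋈[b=c] π[c](S)) → 0
  T → 3
  R → 6
  (T ⋈[h=f] R) → 2
  ρ[b/e]((T ⋈[h=f] R)) → 2
  ρ[c/f](ρ[b/e]((T ⋈[h=f] R))) → 2
  π[b,c](ρ[c/f](ρ[b/e]((T ⋈[h=f] R)))) → 2
  ((π[b](S) ⋈[b=c] π[c](S)) ∪ π[b,c](ρ[c/f](ρ[b/e]((T ⋈[h=f] R))))) → 2
  σ[b>5](((π[b](S) ⋈[b=c] π[c](S)) ∪ π[b,c](ρ[c/f](ρ[b/e]((T ⋈[h=f] R)))))) → 0

E1 result:
b | c
1 | 9
2 | 9
E2 result:
b | c
(0 rows)
Witness: (2, 9) appears 1× in E1 but 0× in E2.

no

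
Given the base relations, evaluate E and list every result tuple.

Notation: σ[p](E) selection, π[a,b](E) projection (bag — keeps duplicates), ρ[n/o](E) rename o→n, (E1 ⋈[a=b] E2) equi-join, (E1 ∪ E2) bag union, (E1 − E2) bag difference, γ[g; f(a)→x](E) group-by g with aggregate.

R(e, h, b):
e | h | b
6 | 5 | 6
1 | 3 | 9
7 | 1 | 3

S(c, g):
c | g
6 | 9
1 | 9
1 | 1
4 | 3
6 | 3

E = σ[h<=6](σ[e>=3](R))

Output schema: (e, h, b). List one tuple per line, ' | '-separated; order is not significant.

Per-node cardinality:
  R → 3
  σ[e>=3](R) → 2
  σ[h<=6](σ[e>=3](R)) → 2

== RESULT ==
e | h | b
6 | 5 | 6
7 | 1 | 3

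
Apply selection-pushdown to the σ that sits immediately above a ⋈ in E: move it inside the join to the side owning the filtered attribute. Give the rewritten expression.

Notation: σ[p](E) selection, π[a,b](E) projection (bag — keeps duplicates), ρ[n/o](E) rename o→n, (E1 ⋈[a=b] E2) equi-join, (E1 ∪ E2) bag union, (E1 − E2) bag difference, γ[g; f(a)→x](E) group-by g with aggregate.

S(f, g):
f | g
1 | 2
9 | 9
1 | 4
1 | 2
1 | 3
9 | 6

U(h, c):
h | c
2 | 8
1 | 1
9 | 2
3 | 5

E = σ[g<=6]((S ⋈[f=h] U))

σ filters on g, owned by the left side.
E' = (σ[g<=6](S) ⋈[f=h] U)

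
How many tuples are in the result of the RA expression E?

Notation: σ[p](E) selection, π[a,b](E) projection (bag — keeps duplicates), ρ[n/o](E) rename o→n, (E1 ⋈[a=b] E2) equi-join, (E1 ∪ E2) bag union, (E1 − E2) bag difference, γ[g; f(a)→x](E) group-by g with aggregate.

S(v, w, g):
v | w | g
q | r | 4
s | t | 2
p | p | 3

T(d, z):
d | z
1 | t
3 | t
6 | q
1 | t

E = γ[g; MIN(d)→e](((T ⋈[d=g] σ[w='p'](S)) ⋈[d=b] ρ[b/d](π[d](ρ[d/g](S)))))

Subexpression sizes:
  T → 4
  S → 3
  σ[w='p'](S) → 1
  (T ⋈[d=g] σ[w='p'](S)) → 1
  S → 3
  ρ[d/g](S) → 3
  π[d](ρ[d/g](S)) → 3
  ρ[b/d](π[d](ρ[d/g](S))) → 3
  ((T ⋈[d=g] σ[w='p'](S)) ⋈[d=b] ρ[b/d](π[d](ρ[d/g](S)))) → 1
  γ[g; MIN(d)→e](((T ⋈[d=g] σ[w='p'](S)) ⋈[d=b] ρ[b/d](π[d](ρ[d/g](S))))) → 1

|E| = 1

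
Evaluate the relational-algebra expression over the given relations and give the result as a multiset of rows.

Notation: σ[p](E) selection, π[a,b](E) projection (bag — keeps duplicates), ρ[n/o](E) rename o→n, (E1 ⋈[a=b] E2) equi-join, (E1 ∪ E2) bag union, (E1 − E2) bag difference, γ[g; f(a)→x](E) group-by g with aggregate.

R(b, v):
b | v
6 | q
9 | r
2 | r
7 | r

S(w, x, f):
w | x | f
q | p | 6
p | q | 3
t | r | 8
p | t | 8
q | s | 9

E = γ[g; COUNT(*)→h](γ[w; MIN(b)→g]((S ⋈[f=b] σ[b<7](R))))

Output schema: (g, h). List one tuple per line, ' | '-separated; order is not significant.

Stepwise |·|:
  S → 5
  R → 4
  σ[b<7](R) → 2
  (S ⋈[f=b] σ[b<7](R)) → 1
  γ[w; MIN(b)→g]((S ⋈[f=b] σ[b<7](R))) → 1
  γ[g; COUNT(*)→h](γ[w; MIN(b)→g]((S ⋈[f=b] σ[b<7](R)))) → 1

== RESULT ==
g | h
6 | 1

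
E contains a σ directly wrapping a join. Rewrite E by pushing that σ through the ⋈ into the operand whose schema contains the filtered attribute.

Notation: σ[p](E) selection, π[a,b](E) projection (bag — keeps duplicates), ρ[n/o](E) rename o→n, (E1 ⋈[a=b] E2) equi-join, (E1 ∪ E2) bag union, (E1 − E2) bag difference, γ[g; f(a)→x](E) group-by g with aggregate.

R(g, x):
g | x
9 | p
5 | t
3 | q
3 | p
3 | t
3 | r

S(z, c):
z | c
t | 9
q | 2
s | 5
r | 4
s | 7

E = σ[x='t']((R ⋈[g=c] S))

σ filters on x, owned by the left side.
E' = (σ[x='t'](R) ⋈[g=c] S)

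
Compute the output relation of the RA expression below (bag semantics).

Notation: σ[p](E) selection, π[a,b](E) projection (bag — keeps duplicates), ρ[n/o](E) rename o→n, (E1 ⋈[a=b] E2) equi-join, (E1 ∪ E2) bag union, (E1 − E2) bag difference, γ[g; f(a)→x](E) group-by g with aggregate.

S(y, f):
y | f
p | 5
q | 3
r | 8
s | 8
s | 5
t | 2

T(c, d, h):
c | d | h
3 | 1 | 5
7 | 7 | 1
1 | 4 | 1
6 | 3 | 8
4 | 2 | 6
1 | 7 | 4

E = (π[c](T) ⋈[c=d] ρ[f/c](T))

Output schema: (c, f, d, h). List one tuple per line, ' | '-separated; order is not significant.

Subexpression sizes:
  T → 6
  π[c](T) → 6
  T → 6
  ρ[f/c](T) → 6
  (π[c](T) ⋈[c=d] ρ[f/c](T)) → 6

== RESULT ==
c | f | d | h
1 | 3 | 1 | 5
1 | 3 | 1 | 5
3 | 6 | 3 | 8
4 | 1 | 4 | 1
7 | 1 | 7 | 4
7 | 7 | 7 | 1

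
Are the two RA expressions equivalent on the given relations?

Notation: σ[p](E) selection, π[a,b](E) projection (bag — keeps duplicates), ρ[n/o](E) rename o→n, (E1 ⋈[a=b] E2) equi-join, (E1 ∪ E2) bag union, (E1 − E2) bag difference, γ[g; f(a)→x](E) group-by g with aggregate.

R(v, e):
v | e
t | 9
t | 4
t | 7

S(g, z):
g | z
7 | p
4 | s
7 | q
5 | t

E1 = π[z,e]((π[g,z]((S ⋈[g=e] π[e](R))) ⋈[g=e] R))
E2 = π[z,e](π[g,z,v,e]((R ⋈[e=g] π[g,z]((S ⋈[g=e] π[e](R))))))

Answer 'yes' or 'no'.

E1 row counts bottom-up:
  S → 4
  R → 3
  π[e](R) → 3
  (S ⋈[g=e] π[e](R)) → 3
  π[g,z]((S ⋈[g=e] π[e](R))) → 3
  R → 3
  (π[g,z]((S ⋈[g=e] π[e](R))) ⋈[g=e] R) → 3
  π[z,e]((π[g,z]((S ⋈[g=e] π[e](R))) ⋈[g=e] R)) → 3
E2 row counts bottom-up:
  R → 3
  S → 4
  R → 3
  π[e](R) → 3
  (S ⋈[g=e] π[e](R)) → 3
  π[g,z]((S ⋈[g=e] π[e](R))) → 3
  (R ⋈[e=g] π[g,z]((S ⋈[g=e] π[e](R)))) → 3
  π[g,z,v,e]((R ⋈[e=g] π[g,z]((S ⋈[g=e] π[e](R))))) → 3
  π[z,e](π[g,z,v,e]((R ⋈[e=g] π[g,z]((S ⋈[g=e] π[e](R)))))) → 3

E1 and E2 produce the same multiset:
z | e
p | 7
q | 7
s | 4

yes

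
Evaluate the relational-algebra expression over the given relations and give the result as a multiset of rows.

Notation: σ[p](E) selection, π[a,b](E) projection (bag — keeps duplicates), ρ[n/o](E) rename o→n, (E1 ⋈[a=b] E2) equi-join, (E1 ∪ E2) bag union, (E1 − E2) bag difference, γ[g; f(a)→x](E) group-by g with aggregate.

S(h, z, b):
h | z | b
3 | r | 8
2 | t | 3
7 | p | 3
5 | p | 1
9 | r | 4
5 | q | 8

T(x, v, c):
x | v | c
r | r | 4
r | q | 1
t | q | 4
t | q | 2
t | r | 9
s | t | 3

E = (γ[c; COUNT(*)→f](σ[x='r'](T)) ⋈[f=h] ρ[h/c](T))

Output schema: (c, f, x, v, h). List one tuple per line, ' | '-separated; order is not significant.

Row counts bottom-up:
  T → 6
  σ[x='r'](T) → 2
  γ[c; COUNT(*)→f](σ[x='r'](T)) → 2
  T → 6
  ρ[h/c](T) → 6
  (γ[c; COUNT(*)→f](σ[x='r'](T)) ⋈[f=h] ρ[h/c](T)) → 2

== RESULT ==
c | f | x | v | h
1 | 1 | r | q | 1
4 | 1 | r | q | 1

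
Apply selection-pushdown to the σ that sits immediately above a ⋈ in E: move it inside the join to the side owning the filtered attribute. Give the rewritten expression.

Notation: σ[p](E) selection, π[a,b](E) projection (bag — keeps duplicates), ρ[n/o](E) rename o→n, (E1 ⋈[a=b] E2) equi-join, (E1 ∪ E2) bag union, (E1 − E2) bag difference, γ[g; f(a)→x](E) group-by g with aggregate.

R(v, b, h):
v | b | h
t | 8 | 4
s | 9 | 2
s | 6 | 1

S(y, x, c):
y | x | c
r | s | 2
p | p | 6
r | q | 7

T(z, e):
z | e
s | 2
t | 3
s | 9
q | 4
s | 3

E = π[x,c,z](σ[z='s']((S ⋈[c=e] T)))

σ filters on z, owned by the right side.
E' = π[x,c,z]((S ⋈[c=e] σ[z='s'](T)))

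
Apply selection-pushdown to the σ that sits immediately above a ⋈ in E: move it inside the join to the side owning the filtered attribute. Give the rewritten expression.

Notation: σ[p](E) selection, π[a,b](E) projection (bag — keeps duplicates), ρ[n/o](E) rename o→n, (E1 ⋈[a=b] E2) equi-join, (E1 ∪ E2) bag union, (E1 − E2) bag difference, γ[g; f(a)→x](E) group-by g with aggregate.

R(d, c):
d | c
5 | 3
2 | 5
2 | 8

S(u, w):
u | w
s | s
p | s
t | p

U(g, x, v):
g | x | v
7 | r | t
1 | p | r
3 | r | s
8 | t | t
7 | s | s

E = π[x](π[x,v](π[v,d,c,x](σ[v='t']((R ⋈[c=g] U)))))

σ filters on v, owned by the right side.
E' = π[x](π[x,v](π[v,d,c,x]((R ⋈[c=g] σ[v='t'](U)))))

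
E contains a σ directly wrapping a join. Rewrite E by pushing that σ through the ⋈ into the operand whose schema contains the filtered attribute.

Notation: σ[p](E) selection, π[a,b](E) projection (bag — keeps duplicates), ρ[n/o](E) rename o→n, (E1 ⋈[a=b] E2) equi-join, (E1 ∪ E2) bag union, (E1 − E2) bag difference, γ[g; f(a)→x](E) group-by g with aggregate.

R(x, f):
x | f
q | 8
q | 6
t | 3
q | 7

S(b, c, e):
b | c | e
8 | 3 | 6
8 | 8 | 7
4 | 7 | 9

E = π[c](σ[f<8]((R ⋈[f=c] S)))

σ filters on f, owned by the left side.
E' = π[c]((σ[f<8](R) ⋈[f=c] S))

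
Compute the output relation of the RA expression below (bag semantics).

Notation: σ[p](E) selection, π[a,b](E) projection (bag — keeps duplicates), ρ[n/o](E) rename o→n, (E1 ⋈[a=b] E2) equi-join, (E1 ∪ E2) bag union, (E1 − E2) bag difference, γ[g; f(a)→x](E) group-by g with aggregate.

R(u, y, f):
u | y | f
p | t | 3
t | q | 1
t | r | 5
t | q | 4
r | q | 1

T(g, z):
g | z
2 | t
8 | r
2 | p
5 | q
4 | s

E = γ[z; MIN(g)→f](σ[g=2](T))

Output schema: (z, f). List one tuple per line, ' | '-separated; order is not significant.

Subexpression sizes:
  T → 5
  σ[g=2](T) → 2
  γ[z; MIN(g)→f](σ[g=2](T)) → 2

== RESULT ==
z | f
p | 2
t | 2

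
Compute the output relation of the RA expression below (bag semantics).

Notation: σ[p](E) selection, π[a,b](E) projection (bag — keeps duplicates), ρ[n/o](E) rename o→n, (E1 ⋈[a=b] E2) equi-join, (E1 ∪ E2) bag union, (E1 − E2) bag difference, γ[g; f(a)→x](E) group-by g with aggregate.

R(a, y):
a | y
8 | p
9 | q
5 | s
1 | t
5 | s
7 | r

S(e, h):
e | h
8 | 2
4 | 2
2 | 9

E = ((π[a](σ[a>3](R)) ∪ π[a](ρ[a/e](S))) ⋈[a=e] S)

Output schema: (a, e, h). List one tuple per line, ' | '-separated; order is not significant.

Per-node cardinality:
  R → 6
  σ[a>3](R) → 5
  π[a](σ[a>3](R)) → 5
  S → 3
  ρ[a/e](S) → 3
  π[a](ρ[a/e](S)) → 3
  (π[a](σ[a>3](R)) ∪ π[a](ρ[a/e](S))) → 8
  S → 3
  ((π[a](σ[a>3](R)) ∪ π[a](ρ[a/e](S))) ⋈[a=e] S) → 4

== RESULT ==
a | e | h
2 | 2 | 9
4 | 4 | 2
8 | 8 | 2
8 | 8 | 2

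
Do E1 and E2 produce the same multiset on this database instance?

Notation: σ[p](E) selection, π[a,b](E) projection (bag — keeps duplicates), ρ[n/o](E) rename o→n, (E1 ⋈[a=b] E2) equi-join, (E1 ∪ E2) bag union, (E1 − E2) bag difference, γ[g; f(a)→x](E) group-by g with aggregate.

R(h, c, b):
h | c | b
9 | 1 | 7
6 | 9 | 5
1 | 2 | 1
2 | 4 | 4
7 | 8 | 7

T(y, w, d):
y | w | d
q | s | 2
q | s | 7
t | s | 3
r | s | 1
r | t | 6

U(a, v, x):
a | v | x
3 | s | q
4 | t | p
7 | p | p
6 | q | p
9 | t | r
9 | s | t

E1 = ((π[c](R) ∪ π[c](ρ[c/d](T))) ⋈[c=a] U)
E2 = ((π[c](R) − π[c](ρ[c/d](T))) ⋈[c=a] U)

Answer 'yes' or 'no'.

E1 row counts bottom-up:
  R → 5
  π[c](R) → 5
  T → 5
  ρ[c/d](T) → 5
  π[c](ρ[c/d](T)) → 5
  (π[c](R) ∪ π[c](ρ[c/d](T))) → 10
  U → 6
  ((π[c](R) ∪ π[c](ρ[c/d](T))) ⋈[c=a] U) → 6
E2 row counts bottom-up:
  R → 5
  π[c](R) → 5
  T → 5
  ρ[c/d](T) → 5
  π[c](ρ[c/d](T)) → 5
  (π[c](R) − π[c](ρ[c/d](T))) → 3
  U → 6
  ((π[c](R) − π[c](ρ[c/d](T))) ⋈[c=a] U) → 3

E1 result:
c | a | v | x
3 | 3 | s | q
4 | 4 | t | p
6 | 6 | q | p
7 | 7 | p | p
9 | 9 | s | t
9 | 9 | t | r
E2 result:
c | a | v | x
4 | 4 | t | p
9 | 9 | s | t
9 | 9 | t | r
Witness: (3, 3, 's', 'q') appears 1× in E1 but 0× in E2.

no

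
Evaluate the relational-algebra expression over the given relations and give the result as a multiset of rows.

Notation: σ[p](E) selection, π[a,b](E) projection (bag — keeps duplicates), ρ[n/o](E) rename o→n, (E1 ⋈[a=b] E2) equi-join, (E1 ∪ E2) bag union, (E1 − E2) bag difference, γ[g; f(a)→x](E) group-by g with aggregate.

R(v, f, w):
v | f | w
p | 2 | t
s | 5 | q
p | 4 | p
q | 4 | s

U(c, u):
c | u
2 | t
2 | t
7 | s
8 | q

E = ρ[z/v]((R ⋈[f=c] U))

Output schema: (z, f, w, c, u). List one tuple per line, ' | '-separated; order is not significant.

Per-node cardinality:
  R → 4
  U → 4
  (R ⋈[f=c] U) → 2
  ρ[z/v]((R ⋈[f=c] U)) → 2

== RESULT ==
z | f | w | c | u
p | 2 | t | 2 | t
p | 2 | t | 2 | t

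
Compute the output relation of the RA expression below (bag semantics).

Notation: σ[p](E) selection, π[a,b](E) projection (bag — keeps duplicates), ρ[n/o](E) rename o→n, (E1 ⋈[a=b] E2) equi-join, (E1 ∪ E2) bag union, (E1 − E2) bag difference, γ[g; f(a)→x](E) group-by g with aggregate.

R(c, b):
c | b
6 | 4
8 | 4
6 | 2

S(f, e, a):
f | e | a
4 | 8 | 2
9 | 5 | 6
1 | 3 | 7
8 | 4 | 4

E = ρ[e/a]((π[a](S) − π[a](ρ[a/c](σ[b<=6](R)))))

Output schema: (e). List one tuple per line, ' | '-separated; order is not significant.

Stepwise |·|:
  S → 4
  π[a](S) → 4
  R → 3
  σ[b<=6](R) → 3
  ρ[a/c](σ[b<=6](R)) → 3
  π[a](ρ[a/c](σ[b<=6](R))) → 3
  (π[a](S) − π[a](ρ[a/c](σ[b<=6](R)))) → 3
  ρ[e/a]((π[a](S) − π[a](ρ[a/c](σ[b<=6](R))))) → 3

== RESULT ==
e
2
4
7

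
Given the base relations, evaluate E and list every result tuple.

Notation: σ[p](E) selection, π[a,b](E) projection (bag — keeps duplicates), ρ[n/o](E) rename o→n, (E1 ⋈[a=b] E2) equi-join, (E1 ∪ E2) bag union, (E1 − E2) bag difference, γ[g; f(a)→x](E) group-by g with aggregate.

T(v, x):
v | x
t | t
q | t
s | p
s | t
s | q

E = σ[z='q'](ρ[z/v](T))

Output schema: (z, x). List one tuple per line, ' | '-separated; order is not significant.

Row counts bottom-up:
  T → 5
  ρ[z/v](T) → 5
  σ[z='q'](ρ[z/v](T)) → 1

== RESULT ==
z | x
q | t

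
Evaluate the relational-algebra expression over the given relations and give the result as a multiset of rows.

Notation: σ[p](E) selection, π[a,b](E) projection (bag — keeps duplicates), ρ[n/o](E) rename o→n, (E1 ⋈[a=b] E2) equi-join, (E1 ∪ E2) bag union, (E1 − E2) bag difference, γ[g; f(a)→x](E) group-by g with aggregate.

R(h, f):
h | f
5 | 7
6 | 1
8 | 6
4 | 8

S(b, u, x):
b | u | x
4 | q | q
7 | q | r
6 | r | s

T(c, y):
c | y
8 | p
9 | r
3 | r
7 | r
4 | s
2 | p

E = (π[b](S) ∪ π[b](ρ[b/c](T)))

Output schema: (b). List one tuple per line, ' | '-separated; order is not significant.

Stepwise |·|:
  S → 3
  π[b](S) → 3
  T → 6
  ρ[b/c](T) → 6
  π[b](ρ[b/c](T)) → 6
  (π[b](S) ∪ π[b](ρ[b/c](T))) → 9

== RESULT ==
b
2
3
4
4
6
7
7
8
9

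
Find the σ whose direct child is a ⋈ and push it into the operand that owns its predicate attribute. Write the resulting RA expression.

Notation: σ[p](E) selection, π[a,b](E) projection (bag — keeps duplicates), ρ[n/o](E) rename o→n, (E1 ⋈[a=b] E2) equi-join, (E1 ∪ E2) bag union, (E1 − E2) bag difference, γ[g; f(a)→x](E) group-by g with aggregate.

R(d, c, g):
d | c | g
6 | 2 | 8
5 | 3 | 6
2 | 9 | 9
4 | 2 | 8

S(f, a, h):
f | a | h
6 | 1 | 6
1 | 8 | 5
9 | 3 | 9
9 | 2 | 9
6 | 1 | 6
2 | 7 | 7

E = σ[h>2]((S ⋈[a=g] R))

σ filters on h, owned by the left side.
E' = (σ[h>2](S) ⋈[a=g] R)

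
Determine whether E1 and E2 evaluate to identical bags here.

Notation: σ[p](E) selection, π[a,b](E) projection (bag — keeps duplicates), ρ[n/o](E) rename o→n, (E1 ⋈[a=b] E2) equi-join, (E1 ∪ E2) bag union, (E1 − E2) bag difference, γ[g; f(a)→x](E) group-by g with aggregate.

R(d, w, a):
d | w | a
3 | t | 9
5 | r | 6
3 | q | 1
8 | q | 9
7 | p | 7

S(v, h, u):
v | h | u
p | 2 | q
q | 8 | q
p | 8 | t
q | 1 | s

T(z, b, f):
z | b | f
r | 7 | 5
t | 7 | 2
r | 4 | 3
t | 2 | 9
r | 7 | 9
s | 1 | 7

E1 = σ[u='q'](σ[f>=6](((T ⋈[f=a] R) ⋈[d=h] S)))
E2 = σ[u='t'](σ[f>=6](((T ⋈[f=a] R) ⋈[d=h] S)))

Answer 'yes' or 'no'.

E1 stepwise |·|:
  T → 6
  R → 5
  (T ⋈[f=a] R) → 5
  S → 4
  ((T ⋈[f=a] R) ⋈[d=h] S) → 4
  σ[f>=6](((T ⋈[f=a] R) ⋈[d=h] S)) → 4
  σ[u='q'](σ[f>=6](((T ⋈[f=a] R) ⋈[d=h] S))) → 2
E2 stepwise |·|:
  T → 6
  R → 5
  (T ⋈[f=a] R) → 5
  S → 4
  ((T ⋈[f=a] R) ⋈[d=h] S) → 4
  σ[f>=6](((T ⋈[f=a] R) ⋈[d=h] S)) → 4
  σ[u='t'](σ[f>=6](((T ⋈[f=a] R) ⋈[d=h] S))) → 2

E1 result:
z | b | f | d | w | a | v | h | u
r | 7 | 9 | 8 | q | 9 | q | 8 | q
t | 2 | 9 | 8 | q | 9 | q | 8 | q
E2 result:
z | b | f | d | w | a | v | h | u
r | 7 | 9 | 8 | q | 9 | p | 8 | t
t | 2 | 9 | 8 | q | 9 | p | 8 | t
Witness: ('t', 2, 9, 8, 'q', 9, 'q', 8, 'q') appears 1× in E1 but 0× in E2.

no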